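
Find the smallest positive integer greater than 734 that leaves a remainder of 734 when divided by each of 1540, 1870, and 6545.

26914

N − 734 must be a common multiple of 1540, 1870, and 6545.
1540 = 2^2 × 5 × 7 × 11
1870 = 2 × 5 × 11 × 17
6545 = 5 × 7 × 11 × 17
LCM(1540, 1870, 6545) = 2^2 × 5 × 7 × 11 × 17 = 26180.
Smallest N > 734 is LCM + 734 = 26180 + 734 = 26914.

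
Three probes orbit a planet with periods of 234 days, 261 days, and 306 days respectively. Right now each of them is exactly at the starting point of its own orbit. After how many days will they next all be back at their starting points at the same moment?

We need the least common multiple of the intervals.
234 = 2 × 3^2 × 13
261 = 3^2 × 29
306 = 2 × 3^2 × 17
LCM(234, 261, 306) = 2 × 3^2 × 13 × 17 × 29 = 115362.

115362 days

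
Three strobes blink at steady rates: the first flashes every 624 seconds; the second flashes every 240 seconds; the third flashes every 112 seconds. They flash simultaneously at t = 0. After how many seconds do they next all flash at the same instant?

21840 seconds

They coincide at every common multiple of the periods; the first is the LCM.
624 = 2^4 × 3 × 13
240 = 2^4 × 3 × 5
112 = 2^4 × 7
LCM(624, 240, 112) = 2^4 × 3 × 5 × 7 × 13 = 21840.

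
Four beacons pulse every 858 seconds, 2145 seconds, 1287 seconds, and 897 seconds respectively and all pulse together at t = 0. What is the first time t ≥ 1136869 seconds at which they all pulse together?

Joint pulses occur at multiples of LCM(858, 2145, 1287, 897).
858 = 2 × 3 × 11 × 13
2145 = 3 × 5 × 11 × 13
1287 = 3^2 × 11 × 13
897 = 3 × 13 × 23
LCM(858, 2145, 1287, 897) = 2 × 3^2 × 5 × 11 × 13 × 23 = 296010.
Smallest multiple of 296010 that is ≥ 1136869: ⌈1136869/296010⌉ × 296010 = 4 × 296010 = 1184040.

1184040 seconds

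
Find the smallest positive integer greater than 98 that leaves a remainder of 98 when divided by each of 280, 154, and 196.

N − 98 must be a common multiple of 280, 154, and 196.
280 = 2^3 × 5 × 7
154 = 2 × 7 × 11
196 = 2^2 × 7^2
LCM(280, 154, 196) = 2^3 × 5 × 7^2 × 11 = 21560.
Smallest N > 98 is LCM + 98 = 21560 + 98 = 21658.

21658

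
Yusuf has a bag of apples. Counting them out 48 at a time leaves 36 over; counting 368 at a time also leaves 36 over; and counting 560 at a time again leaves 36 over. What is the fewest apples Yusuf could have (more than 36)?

N − 36 must be a common multiple of 48, 368, and 560.
48 = 2^4 × 3
368 = 2^4 × 23
560 = 2^4 × 5 × 7
LCM(48, 368, 560) = 2^4 × 3 × 5 × 7 × 23 = 38640.
Smallest N > 36 is LCM + 36 = 38640 + 36 = 38676.

38676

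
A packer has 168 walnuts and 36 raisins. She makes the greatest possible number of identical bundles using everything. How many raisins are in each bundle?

Number of bundles = gcd(168, 36).
168 = 2^3 × 3 × 7
36 = 2^2 × 3^2
gcd(168, 36) = 2^2 × 3 = 12.
raisins per bundle = 36 / 12 = 3.

3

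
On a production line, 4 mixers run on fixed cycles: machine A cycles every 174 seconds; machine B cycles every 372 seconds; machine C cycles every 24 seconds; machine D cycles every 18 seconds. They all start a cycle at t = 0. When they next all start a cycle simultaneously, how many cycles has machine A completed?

The first common completion time is the LCM of the periods.
174 = 2 × 3 × 29
372 = 2^2 × 3 × 31
24 = 2^3 × 3
18 = 2 × 3^2
LCM(174, 372, 24, 18) = 2^3 × 3^2 × 29 × 31 = 64728.
Cycles for period 174: 64728 / 174 = 372.

372 cycles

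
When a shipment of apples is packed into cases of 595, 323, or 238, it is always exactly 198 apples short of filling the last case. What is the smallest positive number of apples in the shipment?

22412

Being 198 short of a full case of size k means N ≡ −198 (mod k), i.e. N + 198 is a multiple of each size.
595 = 5 × 7 × 17
323 = 17 × 19
238 = 2 × 7 × 17
LCM(595, 323, 238) = 2 × 5 × 7 × 17 × 19 = 22610.
Smallest positive N is 22610 − 198 = 22412.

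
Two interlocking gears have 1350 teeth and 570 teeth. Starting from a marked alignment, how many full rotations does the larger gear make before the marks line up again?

19 rotations

All finish a whole number of cycles simultaneously at t = LCM of the periods.
1350 = 2 × 3^3 × 5^2
570 = 2 × 3 × 5 × 19
LCM(1350, 570) = 2 × 3^3 × 5^2 × 19 = 25650.
Rotations for period 1350: 25650 / 1350 = 19.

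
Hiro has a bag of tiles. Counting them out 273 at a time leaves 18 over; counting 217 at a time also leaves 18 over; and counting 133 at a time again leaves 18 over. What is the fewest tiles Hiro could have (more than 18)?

N − 18 must be a common multiple of 273, 217, and 133.
273 = 3 × 7 × 13
217 = 7 × 31
133 = 7 × 19
LCM(273, 217, 133) = 3 × 7 × 13 × 19 × 31 = 160797.
Smallest N > 18 is LCM + 18 = 160797 + 18 = 160815.

160815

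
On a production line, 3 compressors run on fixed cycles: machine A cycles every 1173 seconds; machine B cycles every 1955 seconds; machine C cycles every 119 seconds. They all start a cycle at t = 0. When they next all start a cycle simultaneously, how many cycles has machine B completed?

21 cycles

All finish a whole number of cycles simultaneously at t = LCM of the periods.
1173 = 3 × 17 × 23
1955 = 5 × 17 × 23
119 = 7 × 17
LCM(1173, 1955, 119) = 3 × 5 × 7 × 17 × 23 = 41055.
Cycles for period 1955: 41055 / 1955 = 21.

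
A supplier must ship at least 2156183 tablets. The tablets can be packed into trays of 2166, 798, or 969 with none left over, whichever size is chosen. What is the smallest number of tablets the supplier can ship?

2319786

The number of tablets must be a common multiple of 2166, 798, and 969, so a multiple of their LCM.
2166 = 2 × 3 × 19^2
798 = 2 × 3 × 7 × 19
969 = 3 × 17 × 19
LCM(2166, 798, 969) = 2 × 3 × 7 × 17 × 19^2 = 257754.
Smallest multiple of 257754 that is ≥ 2156183: ⌈2156183/257754⌉ × 257754 = 9 × 257754 = 2319786.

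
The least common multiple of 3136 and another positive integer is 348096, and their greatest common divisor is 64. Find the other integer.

gcd × lcm = product of the two integers, so the other integer is (64 × 348096) / 3136 = 7104.

7104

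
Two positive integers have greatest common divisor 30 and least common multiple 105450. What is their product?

For any two positive integers, gcd × lcm = product = 30 × 105450 = 3163500.

3163500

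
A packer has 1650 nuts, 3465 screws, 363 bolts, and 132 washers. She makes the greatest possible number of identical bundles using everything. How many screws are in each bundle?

105

Number of bundles = gcd(1650, 3465, 363, 132).
1650 = 2 × 3 × 5^2 × 11
3465 = 3^2 × 5 × 7 × 11
363 = 3 × 11^2
132 = 2^2 × 3 × 11
gcd(1650, 3465, 363, 132) = 3 × 11 = 33.
screws per bundle = 3465 / 33 = 105.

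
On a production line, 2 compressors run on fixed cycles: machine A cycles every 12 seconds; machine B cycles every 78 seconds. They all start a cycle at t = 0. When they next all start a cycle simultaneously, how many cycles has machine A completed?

All finish a whole number of cycles simultaneously at t = LCM of the periods.
12 = 2^2 × 3
78 = 2 × 3 × 13
LCM(12, 78) = 2^2 × 3 × 13 = 156.
Cycles for period 12: 156 / 12 = 13.

13 cycles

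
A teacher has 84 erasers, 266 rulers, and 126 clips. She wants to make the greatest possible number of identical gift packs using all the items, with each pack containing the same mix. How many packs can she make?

The pack count must divide each quantity, so the greatest is gcd(84, 266, 126).
84 = 2^2 × 3 × 7
266 = 2 × 7 × 19
126 = 2 × 3^2 × 7
gcd(84, 266, 126) = 2 × 7 = 14.

14 packs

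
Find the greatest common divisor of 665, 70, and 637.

665 = 5 × 7 × 19
70 = 2 × 5 × 7
637 = 7^2 × 13
gcd(665, 70, 637) = 7.

7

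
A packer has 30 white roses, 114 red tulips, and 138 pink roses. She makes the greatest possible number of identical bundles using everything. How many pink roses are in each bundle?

23

Number of bundles = gcd(30, 114, 138).
30 = 2 × 3 × 5
114 = 2 × 3 × 19
138 = 2 × 3 × 23
gcd(30, 114, 138) = 2 × 3 = 6.
pink roses per bundle = 138 / 6 = 23.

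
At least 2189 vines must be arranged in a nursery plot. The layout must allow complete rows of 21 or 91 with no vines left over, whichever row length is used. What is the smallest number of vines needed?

2457

The number of vines must be a common multiple of 21 and 91, so a multiple of their LCM.
21 = 3 × 7
91 = 7 × 13
LCM(21, 91) = 3 × 7 × 13 = 273.
Smallest multiple of 273 that is ≥ 2189: ⌈2189/273⌉ × 273 = 9 × 273 = 2457.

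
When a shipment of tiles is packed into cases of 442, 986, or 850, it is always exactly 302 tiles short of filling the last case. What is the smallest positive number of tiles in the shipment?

320148

Being 302 short of a full case of size k means N ≡ −302 (mod k), i.e. N + 302 is a multiple of each size.
442 = 2 × 13 × 17
986 = 2 × 17 × 29
850 = 2 × 5^2 × 17
LCM(442, 986, 850) = 2 × 5^2 × 13 × 17 × 29 = 320450.
Smallest positive N is 320450 − 302 = 320148.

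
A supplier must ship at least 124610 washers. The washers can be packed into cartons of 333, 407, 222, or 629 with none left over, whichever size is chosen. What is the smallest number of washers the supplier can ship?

The number of washers must be a common multiple of 333, 407, 222, and 629, so a multiple of their LCM.
333 = 3^2 × 37
407 = 11 × 37
222 = 2 × 3 × 37
629 = 17 × 37
LCM(333, 407, 222, 629) = 2 × 3^2 × 11 × 17 × 37 = 124542.
Smallest multiple of 124542 that is ≥ 124610: ⌈124610/124542⌉ × 124542 = 2 × 124542 = 249084.

249084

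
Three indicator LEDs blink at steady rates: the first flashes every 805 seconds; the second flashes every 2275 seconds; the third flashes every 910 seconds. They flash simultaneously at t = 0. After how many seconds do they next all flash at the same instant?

104650 seconds

The first simultaneous occurrence is after LCM of the individual periods.
805 = 5 × 7 × 23
2275 = 5^2 × 7 × 13
910 = 2 × 5 × 7 × 13
LCM(805, 2275, 910) = 2 × 5^2 × 7 × 13 × 23 = 104650.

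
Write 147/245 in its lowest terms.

147 = 3 × 7^2
245 = 5 × 7^2
gcd(147, 245) = 7^2 = 49.
Divide numerator and denominator by 49: 147/245 = 3/5.

3/5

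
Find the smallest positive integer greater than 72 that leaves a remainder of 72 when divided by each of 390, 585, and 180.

N − 72 must be a common multiple of 390, 585, and 180.
390 = 2 × 3 × 5 × 13
585 = 3^2 × 5 × 13
180 = 2^2 × 3^2 × 5
LCM(390, 585, 180) = 2^2 × 3^2 × 5 × 13 = 2340.
Smallest N > 72 is LCM + 72 = 2340 + 72 = 2412.

2412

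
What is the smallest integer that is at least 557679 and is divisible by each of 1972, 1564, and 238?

634984

The integer must be a common multiple of 1972, 1564, and 238, so a multiple of their LCM.
1972 = 2^2 × 17 × 29
1564 = 2^2 × 17 × 23
238 = 2 × 7 × 17
LCM(1972, 1564, 238) = 2^2 × 7 × 17 × 23 × 29 = 317492.
Smallest multiple of 317492 that is ≥ 557679: ⌈557679/317492⌉ × 317492 = 2 × 317492 = 634984.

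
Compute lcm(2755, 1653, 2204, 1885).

429780

2755 = 5 × 19 × 29
1653 = 3 × 19 × 29
2204 = 2^2 × 19 × 29
1885 = 5 × 13 × 29
LCM(2755, 1653, 2204, 1885) = 2^2 × 3 × 5 × 13 × 19 × 29 = 429780.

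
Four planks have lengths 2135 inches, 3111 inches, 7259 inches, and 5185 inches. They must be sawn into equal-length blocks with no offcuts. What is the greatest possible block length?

61 inches

This is the greatest common divisor of 2135, 3111, 7259, and 5185.
2135 = 5 × 7 × 61
3111 = 3 × 17 × 61
7259 = 7 × 17 × 61
5185 = 5 × 17 × 61
gcd(2135, 3111, 7259, 5185) = 61.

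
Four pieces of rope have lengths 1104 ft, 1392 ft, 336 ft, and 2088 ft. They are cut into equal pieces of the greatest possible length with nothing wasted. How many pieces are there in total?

205

Piece length = gcd(1104, 1392, 336, 2088).
1104 = 2^4 × 3 × 23
1392 = 2^4 × 3 × 29
336 = 2^4 × 3 × 7
2088 = 2^3 × 3^2 × 29
gcd(1104, 1392, 336, 2088) = 2^3 × 3 = 24.
Total pieces = 1104/24 + 1392/24 + 336/24 + 2088/24 = 46 + 58 + 14 + 87 = 205.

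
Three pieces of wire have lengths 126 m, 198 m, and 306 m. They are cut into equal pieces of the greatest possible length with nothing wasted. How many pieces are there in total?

Piece length = gcd(126, 198, 306).
126 = 2 × 3^2 × 7
198 = 2 × 3^2 × 11
306 = 2 × 3^2 × 17
gcd(126, 198, 306) = 2 × 3^2 = 18.
Total pieces = 126/18 + 198/18 + 306/18 = 7 + 11 + 17 = 35.

35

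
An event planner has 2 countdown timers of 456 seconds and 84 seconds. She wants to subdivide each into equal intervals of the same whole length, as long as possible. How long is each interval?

The interval must divide each timer length; the longest such is the gcd.
456 = 2^3 × 3 × 19
84 = 2^2 × 3 × 7
gcd(456, 84) = 2^2 × 3 = 12.

12 seconds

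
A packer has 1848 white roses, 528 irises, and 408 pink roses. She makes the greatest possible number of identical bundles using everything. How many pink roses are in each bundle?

17

Number of bundles = gcd(1848, 528, 408).
1848 = 2^3 × 3 × 7 × 11
528 = 2^4 × 3 × 11
408 = 2^3 × 3 × 17
gcd(1848, 528, 408) = 2^3 × 3 = 24.
pink roses per bundle = 408 / 24 = 17.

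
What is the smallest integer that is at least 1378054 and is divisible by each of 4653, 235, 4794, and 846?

The integer must be a common multiple of 4653, 235, 4794, and 846, so a multiple of their LCM.
4653 = 3^2 × 11 × 47
235 = 5 × 47
4794 = 2 × 3 × 17 × 47
846 = 2 × 3^2 × 47
LCM(4653, 235, 4794, 846) = 2 × 3^2 × 5 × 11 × 17 × 47 = 791010.
Smallest multiple of 791010 that is ≥ 1378054: ⌈1378054/791010⌉ × 791010 = 2 × 791010 = 1582020.

1582020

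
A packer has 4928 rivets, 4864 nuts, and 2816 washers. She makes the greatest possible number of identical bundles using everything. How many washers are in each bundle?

44

Number of bundles = gcd(4928, 4864, 2816).
4928 = 2^6 × 7 × 11
4864 = 2^8 × 19
2816 = 2^8 × 11
gcd(4928, 4864, 2816) = 2^6 = 64.
washers per bundle = 2816 / 64 = 44.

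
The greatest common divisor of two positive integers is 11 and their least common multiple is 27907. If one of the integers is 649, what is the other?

For two integers, gcd × lcm = product, so the other is (11 × 27907) / 649 = 306977 / 649 = 473.

473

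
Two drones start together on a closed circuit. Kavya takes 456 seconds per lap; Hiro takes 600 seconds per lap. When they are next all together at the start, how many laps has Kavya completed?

25 laps

They are all back at their starting positions together after one LCM of the periods.
456 = 2^3 × 3 × 19
600 = 2^3 × 3 × 5^2
LCM(456, 600) = 2^3 × 3 × 5^2 × 19 = 11400.
Laps for period 456: 11400 / 456 = 25.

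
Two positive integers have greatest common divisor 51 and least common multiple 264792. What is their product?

For any two positive integers, gcd × lcm = product = 51 × 264792 = 13504392.

13504392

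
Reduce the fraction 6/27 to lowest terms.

2/9

6 = 2 × 3
27 = 3^3
gcd(6, 27) = 3.
Divide numerator and denominator by 3: 6/27 = 2/9.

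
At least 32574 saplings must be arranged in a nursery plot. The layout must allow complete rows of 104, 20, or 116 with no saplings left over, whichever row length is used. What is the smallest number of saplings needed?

The number of saplings must be a common multiple of 104, 20, and 116, so a multiple of their LCM.
104 = 2^3 × 13
20 = 2^2 × 5
116 = 2^2 × 29
LCM(104, 20, 116) = 2^3 × 5 × 13 × 29 = 15080.
Smallest multiple of 15080 that is ≥ 32574: ⌈32574/15080⌉ × 15080 = 3 × 15080 = 45240.

45240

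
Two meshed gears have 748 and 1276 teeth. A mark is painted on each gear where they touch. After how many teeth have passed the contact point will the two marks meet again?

We need the least common multiple of the intervals.
748 = 2^2 × 11 × 17
1276 = 2^2 × 11 × 29
LCM(748, 1276) = 2^2 × 11 × 17 × 29 = 21692.

21692 teeth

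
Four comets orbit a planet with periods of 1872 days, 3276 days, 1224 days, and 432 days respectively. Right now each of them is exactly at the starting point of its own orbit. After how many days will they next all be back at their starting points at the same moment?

The first simultaneous occurrence is after LCM of the individual periods.
1872 = 2^4 × 3^2 × 13
3276 = 2^2 × 3^2 × 7 × 13
1224 = 2^3 × 3^2 × 17
432 = 2^4 × 3^3
LCM(1872, 3276, 1224, 432) = 2^4 × 3^3 × 7 × 13 × 17 = 668304.

668304 days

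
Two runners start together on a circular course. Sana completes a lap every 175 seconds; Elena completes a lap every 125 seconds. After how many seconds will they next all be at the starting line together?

875 seconds

We need the least common multiple of the intervals.
175 = 5^2 × 7
125 = 5^3
LCM(175, 125) = 5^3 × 7 = 875.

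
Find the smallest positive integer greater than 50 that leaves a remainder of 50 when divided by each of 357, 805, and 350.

N − 50 must be a common multiple of 357, 805, and 350.
357 = 3 × 7 × 17
805 = 5 × 7 × 23
350 = 2 × 5^2 × 7
LCM(357, 805, 350) = 2 × 3 × 5^2 × 7 × 17 × 23 = 410550.
Smallest N > 50 is LCM + 50 = 410550 + 50 = 410600.

410600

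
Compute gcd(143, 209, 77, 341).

11

143 = 11 × 13
209 = 11 × 19
77 = 7 × 11
341 = 11 × 31
gcd(143, 209, 77, 341) = 11.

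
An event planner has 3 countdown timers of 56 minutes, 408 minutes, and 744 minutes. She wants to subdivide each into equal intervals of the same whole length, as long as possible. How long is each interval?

The interval must divide each timer length; the longest such is the gcd.
56 = 2^3 × 7
408 = 2^3 × 3 × 17
744 = 2^3 × 3 × 31
gcd(56, 408, 744) = 2^3 = 8.

8 minutes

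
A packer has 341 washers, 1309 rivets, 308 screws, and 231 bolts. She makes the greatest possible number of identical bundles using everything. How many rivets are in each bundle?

Number of bundles = gcd(341, 1309, 308, 231).
341 = 11 × 31
1309 = 7 × 11 × 17
308 = 2^2 × 7 × 11
231 = 3 × 7 × 11
gcd(341, 1309, 308, 231) = 11.
rivets per bundle = 1309 / 11 = 119.

119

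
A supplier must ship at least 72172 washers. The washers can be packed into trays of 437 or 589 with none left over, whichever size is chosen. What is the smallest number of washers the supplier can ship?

The number of washers must be a common multiple of 437 and 589, so a multiple of their LCM.
437 = 19 × 23
589 = 19 × 31
LCM(437, 589) = 19 × 23 × 31 = 13547.
Smallest multiple of 13547 that is ≥ 72172: ⌈72172/13547⌉ × 13547 = 6 × 13547 = 81282.

81282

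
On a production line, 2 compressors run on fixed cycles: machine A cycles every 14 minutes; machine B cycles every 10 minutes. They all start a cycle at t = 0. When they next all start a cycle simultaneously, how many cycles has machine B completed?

7 cycles

The first common completion time is the LCM of the periods.
14 = 2 × 7
10 = 2 × 5
LCM(14, 10) = 2 × 5 × 7 = 70.
Cycles for period 10: 70 / 10 = 7.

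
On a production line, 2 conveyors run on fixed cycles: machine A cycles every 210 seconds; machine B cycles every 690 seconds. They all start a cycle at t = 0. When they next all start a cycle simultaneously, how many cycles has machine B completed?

7 cycles

They are all back at their starting positions together after one LCM of the periods.
210 = 2 × 3 × 5 × 7
690 = 2 × 3 × 5 × 23
LCM(210, 690) = 2 × 3 × 5 × 7 × 23 = 4830.
Cycles for period 690: 4830 / 690 = 7.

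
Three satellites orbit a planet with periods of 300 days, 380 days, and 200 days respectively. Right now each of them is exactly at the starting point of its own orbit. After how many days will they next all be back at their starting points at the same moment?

The first simultaneous occurrence is after LCM of the individual periods.
300 = 2^2 × 3 × 5^2
380 = 2^2 × 5 × 19
200 = 2^3 × 5^2
LCM(300, 380, 200) = 2^3 × 3 × 5^2 × 19 = 11400.

11400 days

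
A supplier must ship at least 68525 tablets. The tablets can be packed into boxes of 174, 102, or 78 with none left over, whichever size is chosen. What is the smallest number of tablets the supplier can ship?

The number of tablets must be a common multiple of 174, 102, and 78, so a multiple of their LCM.
174 = 2 × 3 × 29
102 = 2 × 3 × 17
78 = 2 × 3 × 13
LCM(174, 102, 78) = 2 × 3 × 13 × 17 × 29 = 38454.
Smallest multiple of 38454 that is ≥ 68525: ⌈68525/38454⌉ × 38454 = 2 × 38454 = 76908.

76908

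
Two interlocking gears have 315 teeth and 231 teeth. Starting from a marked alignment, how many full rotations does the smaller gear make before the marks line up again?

The first common completion time is the LCM of the periods.
315 = 3^2 × 5 × 7
231 = 3 × 7 × 11
LCM(315, 231) = 3^2 × 5 × 7 × 11 = 3465.
Rotations for period 231: 3465 / 231 = 15.

15 rotations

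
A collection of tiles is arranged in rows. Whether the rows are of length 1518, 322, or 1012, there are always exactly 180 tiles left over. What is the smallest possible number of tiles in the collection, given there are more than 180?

21432

N − 180 must be a common multiple of 1518, 322, and 1012.
1518 = 2 × 3 × 11 × 23
322 = 2 × 7 × 23
1012 = 2^2 × 11 × 23
LCM(1518, 322, 1012) = 2^2 × 3 × 7 × 11 × 23 = 21252.
Smallest N > 180 is LCM + 180 = 21252 + 180 = 21432.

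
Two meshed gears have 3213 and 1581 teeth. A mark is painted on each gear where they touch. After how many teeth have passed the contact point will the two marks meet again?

We need the least common multiple of the intervals.
3213 = 3^3 × 7 × 17
1581 = 3 × 17 × 31
LCM(3213, 1581) = 3^3 × 7 × 17 × 31 = 99603.

99603 teeth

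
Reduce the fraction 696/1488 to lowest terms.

29/62

696 = 2^3 × 3 × 29
1488 = 2^4 × 3 × 31
gcd(696, 1488) = 2^3 × 3 = 24.
Divide numerator and denominator by 24: 696/1488 = 29/62.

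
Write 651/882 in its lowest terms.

651 = 3 × 7 × 31
882 = 2 × 3^2 × 7^2
gcd(651, 882) = 3 × 7 = 21.
Divide numerator and denominator by 21: 651/882 = 31/42.

31/42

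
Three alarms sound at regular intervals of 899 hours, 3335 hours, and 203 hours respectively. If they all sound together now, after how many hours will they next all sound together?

They coincide at every common multiple of the periods; the first is the LCM.
899 = 29 × 31
3335 = 5 × 23 × 29
203 = 7 × 29
LCM(899, 3335, 203) = 5 × 7 × 23 × 29 × 31 = 723695.

723695 hours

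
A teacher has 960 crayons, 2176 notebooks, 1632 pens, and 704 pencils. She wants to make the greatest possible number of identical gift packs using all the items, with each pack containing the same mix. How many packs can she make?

The pack count must divide each quantity, so the greatest is gcd(960, 2176, 1632, 704).
960 = 2^6 × 3 × 5
2176 = 2^7 × 17
1632 = 2^5 × 3 × 17
704 = 2^6 × 11
gcd(960, 2176, 1632, 704) = 2^5 = 32.

32 packs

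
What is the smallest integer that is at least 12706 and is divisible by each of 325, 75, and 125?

The integer must be a common multiple of 325, 75, and 125, so a multiple of their LCM.
325 = 5^2 × 13
75 = 3 × 5^2
125 = 5^3
LCM(325, 75, 125) = 3 × 5^3 × 13 = 4875.
Smallest multiple of 4875 that is ≥ 12706: ⌈12706/4875⌉ × 4875 = 3 × 4875 = 14625.

14625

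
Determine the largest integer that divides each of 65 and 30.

65 = 5 × 13
30 = 2 × 3 × 5
gcd(65, 30) = 5.

5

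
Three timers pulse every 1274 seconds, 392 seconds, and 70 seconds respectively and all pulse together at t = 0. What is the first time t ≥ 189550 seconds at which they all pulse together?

203840 seconds

Joint pulses occur at multiples of LCM(1274, 392, 70).
1274 = 2 × 7^2 × 13
392 = 2^3 × 7^2
70 = 2 × 5 × 7
LCM(1274, 392, 70) = 2^3 × 5 × 7^2 × 13 = 25480.
Smallest multiple of 25480 that is ≥ 189550: ⌈189550/25480⌉ × 25480 = 8 × 25480 = 203840.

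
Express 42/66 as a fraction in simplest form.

42 = 2 × 3 × 7
66 = 2 × 3 × 11
gcd(42, 66) = 2 × 3 = 6.
Divide numerator and denominator by 6: 42/66 = 7/11.

7/11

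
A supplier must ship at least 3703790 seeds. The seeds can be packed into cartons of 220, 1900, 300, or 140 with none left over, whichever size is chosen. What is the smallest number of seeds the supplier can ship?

3950100

The number of seeds must be a common multiple of 220, 1900, 300, and 140, so a multiple of their LCM.
220 = 2^2 × 5 × 11
1900 = 2^2 × 5^2 × 19
300 = 2^2 × 3 × 5^2
140 = 2^2 × 5 × 7
LCM(220, 1900, 300, 140) = 2^2 × 3 × 5^2 × 7 × 11 × 19 = 438900.
Smallest multiple of 438900 that is ≥ 3703790: ⌈3703790/438900⌉ × 438900 = 9 × 438900 = 3950100.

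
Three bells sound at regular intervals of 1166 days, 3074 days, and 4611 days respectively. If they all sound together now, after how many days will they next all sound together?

101442 days

The first simultaneous occurrence is after LCM of the individual periods.
1166 = 2 × 11 × 53
3074 = 2 × 29 × 53
4611 = 3 × 29 × 53
LCM(1166, 3074, 4611) = 2 × 3 × 11 × 29 × 53 = 101442.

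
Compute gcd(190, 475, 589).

19

190 = 2 × 5 × 19
475 = 5^2 × 19
589 = 19 × 31
gcd(190, 475, 589) = 19.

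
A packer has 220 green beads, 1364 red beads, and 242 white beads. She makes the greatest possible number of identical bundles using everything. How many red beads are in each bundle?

62

Number of bundles = gcd(220, 1364, 242).
220 = 2^2 × 5 × 11
1364 = 2^2 × 11 × 31
242 = 2 × 11^2
gcd(220, 1364, 242) = 2 × 11 = 22.
red beads per bundle = 1364 / 22 = 62.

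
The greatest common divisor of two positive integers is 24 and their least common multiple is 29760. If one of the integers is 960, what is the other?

744

For two integers, gcd × lcm = product, so the other is (24 × 29760) / 960 = 714240 / 960 = 744.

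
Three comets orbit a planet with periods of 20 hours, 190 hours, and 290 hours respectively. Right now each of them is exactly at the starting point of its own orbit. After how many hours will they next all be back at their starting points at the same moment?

11020 hours

We need the least common multiple of the intervals.
20 = 2^2 × 5
190 = 2 × 5 × 19
290 = 2 × 5 × 29
LCM(20, 190, 290) = 2^2 × 5 × 19 × 29 = 11020.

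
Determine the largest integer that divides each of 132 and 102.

132 = 2^2 × 3 × 11
102 = 2 × 3 × 17
gcd(132, 102) = 2 × 3 = 6.

6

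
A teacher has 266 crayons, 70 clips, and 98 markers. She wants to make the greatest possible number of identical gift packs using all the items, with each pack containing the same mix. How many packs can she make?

14 packs

The pack count must divide each quantity, so the greatest is gcd(266, 70, 98).
266 = 2 × 7 × 19
70 = 2 × 5 × 7
98 = 2 × 7^2
gcd(266, 70, 98) = 2 × 7 = 14.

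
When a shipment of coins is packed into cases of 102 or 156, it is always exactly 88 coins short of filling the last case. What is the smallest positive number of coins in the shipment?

Being 88 short of a full case of size k means N ≡ −88 (mod k), i.e. N + 88 is a multiple of each size.
102 = 2 × 3 × 17
156 = 2^2 × 3 × 13
LCM(102, 156) = 2^2 × 3 × 13 × 17 = 2652.
Smallest positive N is 2652 − 88 = 2564.

2564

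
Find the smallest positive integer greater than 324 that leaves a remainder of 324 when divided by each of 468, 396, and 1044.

N − 324 must be a common multiple of 468, 396, and 1044.
468 = 2^2 × 3^2 × 13
396 = 2^2 × 3^2 × 11
1044 = 2^2 × 3^2 × 29
LCM(468, 396, 1044) = 2^2 × 3^2 × 11 × 13 × 29 = 149292.
Smallest N > 324 is LCM + 324 = 149292 + 324 = 149616.

149616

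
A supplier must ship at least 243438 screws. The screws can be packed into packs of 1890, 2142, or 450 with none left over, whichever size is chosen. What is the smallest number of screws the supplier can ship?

321300

The number of screws must be a common multiple of 1890, 2142, and 450, so a multiple of their LCM.
1890 = 2 × 3^3 × 5 × 7
2142 = 2 × 3^2 × 7 × 17
450 = 2 × 3^2 × 5^2
LCM(1890, 2142, 450) = 2 × 3^3 × 5^2 × 7 × 17 = 160650.
Smallest multiple of 160650 that is ≥ 243438: ⌈243438/160650⌉ × 160650 = 2 × 160650 = 321300.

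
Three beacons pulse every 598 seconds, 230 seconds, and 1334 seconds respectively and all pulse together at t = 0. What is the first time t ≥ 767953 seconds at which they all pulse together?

Joint pulses occur at multiples of LCM(598, 230, 1334).
598 = 2 × 13 × 23
230 = 2 × 5 × 23
1334 = 2 × 23 × 29
LCM(598, 230, 1334) = 2 × 5 × 13 × 23 × 29 = 86710.
Smallest multiple of 86710 that is ≥ 767953: ⌈767953/86710⌉ × 86710 = 9 × 86710 = 780390.

780390 seconds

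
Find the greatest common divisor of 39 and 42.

39 = 3 × 13
42 = 2 × 3 × 7
gcd(39, 42) = 3.

3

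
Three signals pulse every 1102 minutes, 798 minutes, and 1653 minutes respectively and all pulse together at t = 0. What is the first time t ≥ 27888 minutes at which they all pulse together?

Joint pulses occur at multiples of LCM(1102, 798, 1653).
1102 = 2 × 19 × 29
798 = 2 × 3 × 7 × 19
1653 = 3 × 19 × 29
LCM(1102, 798, 1653) = 2 × 3 × 7 × 19 × 29 = 23142.
Smallest multiple of 23142 that is ≥ 27888: ⌈27888/23142⌉ × 23142 = 2 × 23142 = 46284.

46284 minutes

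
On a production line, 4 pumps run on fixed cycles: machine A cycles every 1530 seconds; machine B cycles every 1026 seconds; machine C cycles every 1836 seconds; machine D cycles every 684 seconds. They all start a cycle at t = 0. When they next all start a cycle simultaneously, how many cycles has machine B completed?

170 cycles

The first common completion time is the LCM of the periods.
1530 = 2 × 3^2 × 5 × 17
1026 = 2 × 3^3 × 19
1836 = 2^2 × 3^3 × 17
684 = 2^2 × 3^2 × 19
LCM(1530, 1026, 1836, 684) = 2^2 × 3^3 × 5 × 17 × 19 = 174420.
Cycles for period 1026: 174420 / 1026 = 170.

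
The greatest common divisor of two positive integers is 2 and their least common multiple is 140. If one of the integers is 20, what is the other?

For two integers, gcd × lcm = product, so the other is (2 × 140) / 20 = 280 / 20 = 14.

14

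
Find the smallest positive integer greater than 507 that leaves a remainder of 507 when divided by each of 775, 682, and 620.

34607

N − 507 must be a common multiple of 775, 682, and 620.
775 = 5^2 × 31
682 = 2 × 11 × 31
620 = 2^2 × 5 × 31
LCM(775, 682, 620) = 2^2 × 5^2 × 11 × 31 = 34100.
Smallest N > 507 is LCM + 507 = 34100 + 507 = 34607.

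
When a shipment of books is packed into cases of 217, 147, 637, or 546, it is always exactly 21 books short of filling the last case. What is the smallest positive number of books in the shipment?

Being 21 short of a full case of size k means N ≡ −21 (mod k), i.e. N + 21 is a multiple of each size.
217 = 7 × 31
147 = 3 × 7^2
637 = 7^2 × 13
546 = 2 × 3 × 7 × 13
LCM(217, 147, 637, 546) = 2 × 3 × 7^2 × 13 × 31 = 118482.
Smallest positive N is 118482 − 21 = 118461.

118461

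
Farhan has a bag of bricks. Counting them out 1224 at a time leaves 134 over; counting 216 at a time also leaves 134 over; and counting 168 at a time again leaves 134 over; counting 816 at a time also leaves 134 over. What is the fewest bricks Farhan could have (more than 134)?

51542

N − 134 must be a common multiple of 1224, 216, 168, and 816.
1224 = 2^3 × 3^2 × 17
216 = 2^3 × 3^3
168 = 2^3 × 3 × 7
816 = 2^4 × 3 × 17
LCM(1224, 216, 168, 816) = 2^4 × 3^3 × 7 × 17 = 51408.
Smallest N > 134 is LCM + 134 = 51408 + 134 = 51542.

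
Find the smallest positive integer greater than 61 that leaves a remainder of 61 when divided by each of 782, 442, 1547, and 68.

142385

N − 61 must be a common multiple of 782, 442, 1547, and 68.
782 = 2 × 17 × 23
442 = 2 × 13 × 17
1547 = 7 × 13 × 17
68 = 2^2 × 17
LCM(782, 442, 1547, 68) = 2^2 × 7 × 13 × 17 × 23 = 142324.
Smallest N > 61 is LCM + 61 = 142324 + 61 = 142385.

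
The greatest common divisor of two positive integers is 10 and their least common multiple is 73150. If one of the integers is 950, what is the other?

770

For two integers, gcd × lcm = product, so the other is (10 × 73150) / 950 = 731500 / 950 = 770.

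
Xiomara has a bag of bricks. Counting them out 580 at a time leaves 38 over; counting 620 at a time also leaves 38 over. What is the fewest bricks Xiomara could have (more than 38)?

N − 38 must be a common multiple of 580 and 620.
580 = 2^2 × 5 × 29
620 = 2^2 × 5 × 31
LCM(580, 620) = 2^2 × 5 × 29 × 31 = 17980.
Smallest N > 38 is LCM + 38 = 17980 + 38 = 18018.

18018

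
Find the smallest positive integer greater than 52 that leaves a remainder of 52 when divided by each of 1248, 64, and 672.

17524

N − 52 must be a common multiple of 1248, 64, and 672.
1248 = 2^5 × 3 × 13
64 = 2^6
672 = 2^5 × 3 × 7
LCM(1248, 64, 672) = 2^6 × 3 × 7 × 13 = 17472.
Smallest N > 52 is LCM + 52 = 17472 + 52 = 17524.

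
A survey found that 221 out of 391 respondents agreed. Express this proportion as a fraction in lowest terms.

221 = 13 × 17
391 = 17 × 23
gcd(221, 391) = 17.
Divide numerator and denominator by 17: 221/391 = 13/23.

13/23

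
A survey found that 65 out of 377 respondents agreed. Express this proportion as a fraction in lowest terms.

65 = 5 × 13
377 = 13 × 29
gcd(65, 377) = 13.
Divide numerator and denominator by 13: 65/377 = 5/29.

5/29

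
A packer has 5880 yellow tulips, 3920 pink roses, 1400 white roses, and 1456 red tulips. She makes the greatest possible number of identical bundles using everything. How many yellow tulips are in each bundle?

105

Number of bundles = gcd(5880, 3920, 1400, 1456).
5880 = 2^3 × 3 × 5 × 7^2
3920 = 2^4 × 5 × 7^2
1400 = 2^3 × 5^2 × 7
1456 = 2^4 × 7 × 13
gcd(5880, 3920, 1400, 1456) = 2^3 × 7 = 56.
yellow tulips per bundle = 5880 / 56 = 105.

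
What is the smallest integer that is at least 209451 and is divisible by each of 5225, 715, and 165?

407550

The integer must be a common multiple of 5225, 715, and 165, so a multiple of their LCM.
5225 = 5^2 × 11 × 19
715 = 5 × 11 × 13
165 = 3 × 5 × 11
LCM(5225, 715, 165) = 3 × 5^2 × 11 × 13 × 19 = 203775.
Smallest multiple of 203775 that is ≥ 209451: ⌈209451/203775⌉ × 203775 = 2 × 203775 = 407550.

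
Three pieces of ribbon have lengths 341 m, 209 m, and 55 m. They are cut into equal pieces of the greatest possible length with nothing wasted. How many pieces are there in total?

Piece length = gcd(341, 209, 55).
341 = 11 × 31
209 = 11 × 19
55 = 5 × 11
gcd(341, 209, 55) = 11.
Total pieces = 341/11 + 209/11 + 55/11 = 31 + 19 + 5 = 55.

55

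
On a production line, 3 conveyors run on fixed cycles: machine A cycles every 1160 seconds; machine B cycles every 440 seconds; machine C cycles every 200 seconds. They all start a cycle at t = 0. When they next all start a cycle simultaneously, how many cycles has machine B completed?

145 cycles

The first common completion time is the LCM of the periods.
1160 = 2^3 × 5 × 29
440 = 2^3 × 5 × 11
200 = 2^3 × 5^2
LCM(1160, 440, 200) = 2^3 × 5^2 × 11 × 29 = 63800.
Cycles for period 440: 63800 / 440 = 145.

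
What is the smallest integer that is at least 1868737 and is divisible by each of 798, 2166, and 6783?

2062032

The integer must be a common multiple of 798, 2166, and 6783, so a multiple of their LCM.
798 = 2 × 3 × 7 × 19
2166 = 2 × 3 × 19^2
6783 = 3 × 7 × 17 × 19
LCM(798, 2166, 6783) = 2 × 3 × 7 × 17 × 19^2 = 257754.
Smallest multiple of 257754 that is ≥ 1868737: ⌈1868737/257754⌉ × 257754 = 8 × 257754 = 2062032.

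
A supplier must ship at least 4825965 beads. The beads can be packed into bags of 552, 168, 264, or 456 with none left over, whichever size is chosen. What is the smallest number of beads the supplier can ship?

The number of beads must be a common multiple of 552, 168, 264, and 456, so a multiple of their LCM.
552 = 2^3 × 3 × 23
168 = 2^3 × 3 × 7
264 = 2^3 × 3 × 11
456 = 2^3 × 3 × 19
LCM(552, 168, 264, 456) = 2^3 × 3 × 7 × 11 × 19 × 23 = 807576.
Smallest multiple of 807576 that is ≥ 4825965: ⌈4825965/807576⌉ × 807576 = 6 × 807576 = 4845456.

4845456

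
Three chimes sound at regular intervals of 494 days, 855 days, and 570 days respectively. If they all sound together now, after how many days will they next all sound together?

We need the least common multiple of the intervals.
494 = 2 × 13 × 19
855 = 3^2 × 5 × 19
570 = 2 × 3 × 5 × 19
LCM(494, 855, 570) = 2 × 3^2 × 5 × 13 × 19 = 22230.

22230 days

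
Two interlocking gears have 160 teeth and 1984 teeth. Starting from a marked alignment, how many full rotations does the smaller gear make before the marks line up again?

62 rotations

All finish a whole number of cycles simultaneously at t = LCM of the periods.
160 = 2^5 × 5
1984 = 2^6 × 31
LCM(160, 1984) = 2^6 × 5 × 31 = 9920.
Rotations for period 160: 9920 / 160 = 62.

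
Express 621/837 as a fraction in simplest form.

621 = 3^3 × 23
837 = 3^3 × 31
gcd(621, 837) = 3^3 = 27.
Divide numerator and denominator by 27: 621/837 = 23/31.

23/31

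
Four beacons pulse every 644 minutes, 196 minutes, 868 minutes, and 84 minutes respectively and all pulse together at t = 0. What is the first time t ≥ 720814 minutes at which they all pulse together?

838488 minutes

Joint pulses occur at multiples of LCM(644, 196, 868, 84).
644 = 2^2 × 7 × 23
196 = 2^2 × 7^2
868 = 2^2 × 7 × 31
84 = 2^2 × 3 × 7
LCM(644, 196, 868, 84) = 2^2 × 3 × 7^2 × 23 × 31 = 419244.
Smallest multiple of 419244 that is ≥ 720814: ⌈720814/419244⌉ × 419244 = 2 × 419244 = 838488.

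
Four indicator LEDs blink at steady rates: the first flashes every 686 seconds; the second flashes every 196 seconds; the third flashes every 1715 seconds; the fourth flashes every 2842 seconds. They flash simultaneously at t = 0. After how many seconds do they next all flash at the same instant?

We need the least common multiple of the intervals.
686 = 2 × 7^3
196 = 2^2 × 7^2
1715 = 5 × 7^3
2842 = 2 × 7^2 × 29
LCM(686, 196, 1715, 2842) = 2^2 × 5 × 7^3 × 29 = 198940.

198940 seconds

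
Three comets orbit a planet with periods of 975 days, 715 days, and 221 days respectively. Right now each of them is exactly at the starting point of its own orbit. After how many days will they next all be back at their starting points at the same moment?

182325 days

We need the least common multiple of the intervals.
975 = 3 × 5^2 × 13
715 = 5 × 11 × 13
221 = 13 × 17
LCM(975, 715, 221) = 3 × 5^2 × 11 × 13 × 17 = 182325.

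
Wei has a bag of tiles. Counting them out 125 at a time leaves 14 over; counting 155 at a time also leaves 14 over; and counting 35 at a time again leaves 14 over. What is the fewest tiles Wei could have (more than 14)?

27139

N − 14 must be a common multiple of 125, 155, and 35.
125 = 5^3
155 = 5 × 31
35 = 5 × 7
LCM(125, 155, 35) = 5^3 × 7 × 31 = 27125.
Smallest N > 14 is LCM + 14 = 27125 + 14 = 27139.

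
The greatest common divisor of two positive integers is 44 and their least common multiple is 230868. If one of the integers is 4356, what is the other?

For two integers, gcd × lcm = product, so the other is (44 × 230868) / 4356 = 10158192 / 4356 = 2332.

2332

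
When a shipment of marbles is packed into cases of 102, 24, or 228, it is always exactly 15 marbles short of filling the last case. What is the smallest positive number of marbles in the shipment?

Being 15 short of a full case of size k means N ≡ −15 (mod k), i.e. N + 15 is a multiple of each size.
102 = 2 × 3 × 17
24 = 2^3 × 3
228 = 2^2 × 3 × 19
LCM(102, 24, 228) = 2^3 × 3 × 17 × 19 = 7752.
Smallest positive N is 7752 − 15 = 7737.

7737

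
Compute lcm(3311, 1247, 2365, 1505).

3311 = 7 × 11 × 43
1247 = 29 × 43
2365 = 5 × 11 × 43
1505 = 5 × 7 × 43
LCM(3311, 1247, 2365, 1505) = 5 × 7 × 11 × 29 × 43 = 480095.

480095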